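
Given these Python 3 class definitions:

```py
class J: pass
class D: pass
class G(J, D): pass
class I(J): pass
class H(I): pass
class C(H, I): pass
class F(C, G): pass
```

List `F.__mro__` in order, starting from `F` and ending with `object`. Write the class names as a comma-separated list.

F, C, H, I, G, J, D, object

L[F] = F + merge(L[C], L[G], [C G])
  take C:  [C H I J object] + [G J D object] + [C G]
  take H:  [H I J object] + [G J D object] + [G]
  take I:  [I J object] + [G J D object] + [G]
  take G:  [J object] + [G J D object] + [G]
  take J:  [J object] + [J D object]
  take D:  [object] + [D object]
  take object:  [object] + [object]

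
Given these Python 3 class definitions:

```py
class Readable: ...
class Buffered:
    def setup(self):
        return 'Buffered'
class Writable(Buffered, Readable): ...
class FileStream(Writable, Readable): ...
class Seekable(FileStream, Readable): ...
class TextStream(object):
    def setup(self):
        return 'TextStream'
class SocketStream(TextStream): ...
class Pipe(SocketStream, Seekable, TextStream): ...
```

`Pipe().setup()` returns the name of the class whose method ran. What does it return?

TextStream

L[Pipe] = Pipe + merge(L[SocketStream], L[Seekable], L[TextStream], [SocketStream Seekable TextStream])
  take SocketStream:  [SocketStream TextStream object] + [Seekable FileStream Writable Buffered Readable object] + [TextStream object] + [SocketStream Seekable TextStream]
  take Seekable:  [TextStream object] + [Seekable FileStream Writable Buffered Readable object] + [TextStream object] + [Seekable TextStream]
  take TextStream:  [TextStream object] + [FileStream Writable Buffered Readable object] + [TextStream object] + [TextStream]
  take FileStream:  [object] + [FileStream Writable Buffered Readable object] + [object]
  take Writable:  [object] + [Writable Buffered Readable object] + [object]
  take Buffered:  [object] + [Buffered Readable object] + [object]
  take Readable:  [object] + [Readable object] + [object]
  take object:  [object] + [object] + [object]
MRO: Pipe SocketStream Seekable TextStream FileStream Writable Buffered Readable object
setup is defined in: Buffered, TextStream. First along the MRO is TextStream.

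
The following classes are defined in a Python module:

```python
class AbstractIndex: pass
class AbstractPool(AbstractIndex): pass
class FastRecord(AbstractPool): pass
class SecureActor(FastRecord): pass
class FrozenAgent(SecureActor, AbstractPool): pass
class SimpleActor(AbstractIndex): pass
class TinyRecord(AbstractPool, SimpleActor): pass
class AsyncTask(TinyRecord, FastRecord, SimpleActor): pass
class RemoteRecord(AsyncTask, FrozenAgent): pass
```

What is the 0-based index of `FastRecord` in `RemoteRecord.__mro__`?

5

L[RemoteRecord] = RemoteRecord + merge(L[AsyncTask], L[FrozenAgent], [AsyncTask FrozenAgent])
  take AsyncTask:  [AsyncTask TinyRecord FastRecord AbstractPool SimpleActor AbstractIndex object] + [FrozenAgent SecureActor FastRecord AbstractPool AbstractIndex object] + [AsyncTask FrozenAgent]
  take TinyRecord:  [TinyRecord FastRecord AbstractPool SimpleActor AbstractIndex object] + [FrozenAgent SecureActor FastRecord AbstractPool AbstractIndex object] + [FrozenAgent]
  take FrozenAgent:  [FastRecord AbstractPool SimpleActor AbstractIndex object] + [FrozenAgent SecureActor FastRecord AbstractPool AbstractIndex object] + [FrozenAgent]
  take SecureActor:  [FastRecord AbstractPool SimpleActor AbstractIndex object] + [SecureActor FastRecord AbstractPool AbstractIndex object]
  take FastRecord:  [FastRecord AbstractPool SimpleActor AbstractIndex object] + [FastRecord AbstractPool AbstractIndex object]
  take AbstractPool:  [AbstractPool SimpleActor AbstractIndex object] + [AbstractPool AbstractIndex object]
  take SimpleActor:  [SimpleActor AbstractIndex object] + [AbstractIndex object]
  take AbstractIndex:  [AbstractIndex object] + [AbstractIndex object]
  take object:  [object] + [object]
MRO: RemoteRecord AsyncTask TinyRecord FrozenAgent SecureActor FastRecord AbstractPool SimpleActor AbstractIndex object
FastRecord sits at index 5.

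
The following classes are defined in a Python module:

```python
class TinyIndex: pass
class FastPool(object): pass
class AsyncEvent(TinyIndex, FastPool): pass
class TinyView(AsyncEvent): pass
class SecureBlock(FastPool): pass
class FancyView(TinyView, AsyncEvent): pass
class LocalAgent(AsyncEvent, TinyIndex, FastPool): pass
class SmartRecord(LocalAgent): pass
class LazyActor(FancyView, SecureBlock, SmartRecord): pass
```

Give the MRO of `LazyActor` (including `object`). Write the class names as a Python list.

L[LazyActor] = LazyActor + merge(L[FancyView], L[SecureBlock], L[SmartRecord], [FancyView SecureBlock SmartRecord])
  take FancyView:  [FancyView TinyView AsyncEvent TinyIndex FastPool object] + [SecureBlock FastPool object] + [SmartRecord LocalAgent AsyncEvent TinyIndex FastPool object] + [FancyView SecureBlock SmartRecord]
  take TinyView:  [TinyView AsyncEvent TinyIndex FastPool object] + [SecureBlock FastPool object] + [SmartRecord LocalAgent AsyncEvent TinyIndex FastPool object] + [SecureBlock SmartRecord]
  take SecureBlock:  [AsyncEvent TinyIndex FastPool object] + [SecureBlock FastPool object] + [SmartRecord LocalAgent AsyncEvent TinyIndex FastPool object] + [SecureBlock SmartRecord]
  take SmartRecord:  [AsyncEvent TinyIndex FastPool object] + [FastPool object] + [SmartRecord LocalAgent AsyncEvent TinyIndex FastPool object] + [SmartRecord]
  take LocalAgent:  [AsyncEvent TinyIndex FastPool object] + [FastPool object] + [LocalAgent AsyncEvent TinyIndex FastPool object]
  take AsyncEvent:  [AsyncEvent TinyIndex FastPool object] + [FastPool object] + [AsyncEvent TinyIndex FastPool object]
  take TinyIndex:  [TinyIndex FastPool object] + [FastPool object] + [TinyIndex FastPool object]
  take FastPool:  [FastPool object] + [FastPool object] + [FastPool object]
  take object:  [object] + [object] + [object]

[LazyActor, FancyView, TinyView, SecureBlock, SmartRecord, LocalAgent, AsyncEvent, TinyIndex, FastPool, object]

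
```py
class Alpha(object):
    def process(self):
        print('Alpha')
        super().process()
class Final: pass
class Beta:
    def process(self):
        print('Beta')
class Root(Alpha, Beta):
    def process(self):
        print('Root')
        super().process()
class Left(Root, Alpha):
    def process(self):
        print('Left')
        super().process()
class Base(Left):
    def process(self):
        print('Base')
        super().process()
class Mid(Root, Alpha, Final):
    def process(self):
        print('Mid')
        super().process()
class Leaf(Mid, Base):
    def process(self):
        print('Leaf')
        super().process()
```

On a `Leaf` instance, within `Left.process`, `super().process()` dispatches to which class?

Root

L[Leaf] = Leaf + merge(L[Mid], L[Base], [Mid Base])
  take Mid:  [Mid Root Alpha Beta Final object] + [Base Left Root Alpha Beta object] + [Mid Base]
  take Base:  [Root Alpha Beta Final object] + [Base Left Root Alpha Beta object] + [Base]
  take Left:  [Root Alpha Beta Final object] + [Left Root Alpha Beta object]
  take Root:  [Root Alpha Beta Final object] + [Root Alpha Beta object]
  take Alpha:  [Alpha Beta Final object] + [Alpha Beta object]
  take Beta:  [Beta Final object] + [Beta object]
  take Final:  [Final object] + [object]
  take object:  [object] + [object]
MRO: Leaf Mid Base Left Root Alpha Beta Final object
super() in Left.process on a Leaf instance goes to the class after Left in Leaf's MRO: Root.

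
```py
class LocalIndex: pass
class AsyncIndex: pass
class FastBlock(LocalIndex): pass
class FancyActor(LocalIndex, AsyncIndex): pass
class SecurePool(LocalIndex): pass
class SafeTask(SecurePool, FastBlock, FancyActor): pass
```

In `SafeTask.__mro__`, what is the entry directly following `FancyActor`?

LocalIndex

L[SafeTask] = SafeTask + merge(L[SecurePool], L[FastBlock], L[FancyActor], [SecurePool FastBlock FancyActor])
  take SecurePool:  [SecurePool LocalIndex object] + [FastBlock LocalIndex object] + [FancyActor LocalIndex AsyncIndex object] + [SecurePool FastBlock FancyActor]
  take FastBlock:  [LocalIndex object] + [FastBlock LocalIndex object] + [FancyActor LocalIndex AsyncIndex object] + [FastBlock FancyActor]
  take FancyActor:  [LocalIndex object] + [LocalIndex object] + [FancyActor LocalIndex AsyncIndex object] + [FancyActor]
  take LocalIndex:  [LocalIndex object] + [LocalIndex object] + [LocalIndex AsyncIndex object]
  take AsyncIndex:  [object] + [object] + [AsyncIndex object]
  take object:  [object] + [object] + [object]
MRO: SafeTask SecurePool FastBlock FancyActor LocalIndex AsyncIndex object
FancyActor is at position 3; next is LocalIndex.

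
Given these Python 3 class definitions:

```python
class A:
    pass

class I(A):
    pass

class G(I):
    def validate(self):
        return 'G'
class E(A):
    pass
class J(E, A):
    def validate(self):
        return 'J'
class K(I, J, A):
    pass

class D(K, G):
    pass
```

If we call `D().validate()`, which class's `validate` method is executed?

G

L[D] = D + merge(L[K], L[G], [K G])
  take K:  [K I J E A object] + [G I A object] + [K G]
  take G:  [I J E A object] + [G I A object] + [G]
  take I:  [I J E A object] + [I A object]
  take J:  [J E A object] + [A object]
  take E:  [E A object] + [A object]
  take A:  [A object] + [A object]
  take object:  [object] + [object]
MRO: D K G I J E A object
validate is defined in: G, J. First along the MRO is G.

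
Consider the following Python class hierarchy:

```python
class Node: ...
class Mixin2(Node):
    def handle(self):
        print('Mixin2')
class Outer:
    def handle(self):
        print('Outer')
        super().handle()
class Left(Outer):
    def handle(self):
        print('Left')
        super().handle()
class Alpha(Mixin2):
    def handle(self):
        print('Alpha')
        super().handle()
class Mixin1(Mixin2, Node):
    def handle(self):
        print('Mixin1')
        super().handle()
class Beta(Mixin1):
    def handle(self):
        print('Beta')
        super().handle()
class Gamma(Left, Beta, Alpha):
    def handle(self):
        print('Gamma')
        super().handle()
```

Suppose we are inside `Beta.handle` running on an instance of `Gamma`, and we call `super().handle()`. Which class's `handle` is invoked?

L[Gamma] = Gamma + merge(L[Left], L[Beta], L[Alpha], [Left Beta Alpha])
  take Left:  [Left Outer object] + [Beta Mixin1 Mixin2 Node object] + [Alpha Mixin2 Node object] + [Left Beta Alpha]
  take Outer:  [Outer object] + [Beta Mixin1 Mixin2 Node object] + [Alpha Mixin2 Node object] + [Beta Alpha]
  take Beta:  [object] + [Beta Mixin1 Mixin2 Node object] + [Alpha Mixin2 Node object] + [Beta Alpha]
  take Mixin1:  [object] + [Mixin1 Mixin2 Node object] + [Alpha Mixin2 Node object] + [Alpha]
  take Alpha:  [object] + [Mixin2 Node object] + [Alpha Mixin2 Node object] + [Alpha]
  take Mixin2:  [object] + [Mixin2 Node object] + [Mixin2 Node object]
  take Node:  [object] + [Node object] + [Node object]
  take object:  [object] + [object] + [object]
MRO: Gamma Left Outer Beta Mixin1 Alpha Mixin2 Node object
super() in Beta.handle on a Gamma instance goes to the class after Beta in Gamma's MRO: Mixin1.

Mixin1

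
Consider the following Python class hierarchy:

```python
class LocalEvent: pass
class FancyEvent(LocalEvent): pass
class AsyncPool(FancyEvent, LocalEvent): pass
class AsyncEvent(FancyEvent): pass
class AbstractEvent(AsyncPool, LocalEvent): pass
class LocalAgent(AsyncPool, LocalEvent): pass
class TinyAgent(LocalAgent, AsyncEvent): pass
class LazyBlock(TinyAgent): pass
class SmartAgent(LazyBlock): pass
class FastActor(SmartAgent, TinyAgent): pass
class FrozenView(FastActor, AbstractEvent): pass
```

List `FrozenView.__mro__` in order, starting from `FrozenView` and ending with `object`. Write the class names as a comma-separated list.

L[FrozenView] = FrozenView + merge(L[FastActor], L[AbstractEvent], [FastActor AbstractEvent])
  take FastActor:  [FastActor SmartAgent LazyBlock TinyAgent LocalAgent AsyncPool AsyncEvent FancyEvent LocalEvent object] + [AbstractEvent AsyncPool FancyEvent LocalEvent object] + [FastActor AbstractEvent]
  take SmartAgent:  [SmartAgent LazyBlock TinyAgent LocalAgent AsyncPool AsyncEvent FancyEvent LocalEvent object] + [AbstractEvent AsyncPool FancyEvent LocalEvent object] + [AbstractEvent]
  take LazyBlock:  [LazyBlock TinyAgent LocalAgent AsyncPool AsyncEvent FancyEvent LocalEvent object] + [AbstractEvent AsyncPool FancyEvent LocalEvent object] + [AbstractEvent]
  take TinyAgent:  [TinyAgent LocalAgent AsyncPool AsyncEvent FancyEvent LocalEvent object] + [AbstractEvent AsyncPool FancyEvent LocalEvent object] + [AbstractEvent]
  take LocalAgent:  [LocalAgent AsyncPool AsyncEvent FancyEvent LocalEvent object] + [AbstractEvent AsyncPool FancyEvent LocalEvent object] + [AbstractEvent]
  take AbstractEvent:  [AsyncPool AsyncEvent FancyEvent LocalEvent object] + [AbstractEvent AsyncPool FancyEvent LocalEvent object] + [AbstractEvent]
  take AsyncPool:  [AsyncPool AsyncEvent FancyEvent LocalEvent object] + [AsyncPool FancyEvent LocalEvent object]
  take AsyncEvent:  [AsyncEvent FancyEvent LocalEvent object] + [FancyEvent LocalEvent object]
  take FancyEvent:  [FancyEvent LocalEvent object] + [FancyEvent LocalEvent object]
  take LocalEvent:  [LocalEvent object] + [LocalEvent object]
  take object:  [object] + [object]

FrozenView, FastActor, SmartAgent, LazyBlock, TinyAgent, LocalAgent, AbstractEvent, AsyncPool, AsyncEvent, FancyEvent, LocalEvent, object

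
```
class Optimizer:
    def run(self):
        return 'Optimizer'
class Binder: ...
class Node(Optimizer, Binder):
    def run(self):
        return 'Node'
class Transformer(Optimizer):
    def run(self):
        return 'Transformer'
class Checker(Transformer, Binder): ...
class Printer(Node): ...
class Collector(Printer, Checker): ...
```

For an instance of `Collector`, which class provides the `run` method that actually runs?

L[Collector] = Collector + merge(L[Printer], L[Checker], [Printer Checker])
  take Printer:  [Printer Node Optimizer Binder object] + [Checker Transformer Optimizer Binder object] + [Printer Checker]
  take Node:  [Node Optimizer Binder object] + [Checker Transformer Optimizer Binder object] + [Checker]
  take Checker:  [Optimizer Binder object] + [Checker Transformer Optimizer Binder object] + [Checker]
  take Transformer:  [Optimizer Binder object] + [Transformer Optimizer Binder object]
  take Optimizer:  [Optimizer Binder object] + [Optimizer Binder object]
  take Binder:  [Binder object] + [Binder object]
  take object:  [object] + [object]
MRO: Collector Printer Node Checker Transformer Optimizer Binder object
run is defined in: Node, Optimizer, Transformer. First along the MRO is Node.

Node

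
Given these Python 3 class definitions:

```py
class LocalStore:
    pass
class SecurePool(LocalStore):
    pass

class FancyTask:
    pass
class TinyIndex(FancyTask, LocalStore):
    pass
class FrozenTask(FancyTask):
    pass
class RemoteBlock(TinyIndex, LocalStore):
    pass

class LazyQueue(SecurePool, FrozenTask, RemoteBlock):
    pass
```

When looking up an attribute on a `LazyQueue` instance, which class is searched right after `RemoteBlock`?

L[LazyQueue] = LazyQueue + merge(L[SecurePool], L[FrozenTask], L[RemoteBlock], [SecurePool FrozenTask RemoteBlock])
  take SecurePool:  [SecurePool LocalStore object] + [FrozenTask FancyTask object] + [RemoteBlock TinyIndex FancyTask LocalStore object] + [SecurePool FrozenTask RemoteBlock]
  take FrozenTask:  [LocalStore object] + [FrozenTask FancyTask object] + [RemoteBlock TinyIndex FancyTask LocalStore object] + [FrozenTask RemoteBlock]
  take RemoteBlock:  [LocalStore object] + [FancyTask object] + [RemoteBlock TinyIndex FancyTask LocalStore object] + [RemoteBlock]
  take TinyIndex:  [LocalStore object] + [FancyTask object] + [TinyIndex FancyTask LocalStore object]
  take FancyTask:  [LocalStore object] + [FancyTask object] + [FancyTask LocalStore object]
  take LocalStore:  [LocalStore object] + [object] + [LocalStore object]
  take object:  [object] + [object] + [object]
MRO: LazyQueue SecurePool FrozenTask RemoteBlock TinyIndex FancyTask LocalStore object
RemoteBlock is at position 3; next is TinyIndex.

TinyIndex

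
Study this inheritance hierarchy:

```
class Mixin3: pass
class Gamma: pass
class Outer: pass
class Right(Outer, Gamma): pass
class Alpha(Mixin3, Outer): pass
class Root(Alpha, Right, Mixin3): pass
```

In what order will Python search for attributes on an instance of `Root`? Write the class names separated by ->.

L[Root] = Root + merge(L[Alpha], L[Right], L[Mixin3], [Alpha Right Mixin3])
  take Alpha:  [Alpha Mixin3 Outer object] + [Right Outer Gamma object] + [Mixin3 object] + [Alpha Right Mixin3]
  take Right:  [Mixin3 Outer object] + [Right Outer Gamma object] + [Mixin3 object] + [Right Mixin3]
  take Mixin3:  [Mixin3 Outer object] + [Outer Gamma object] + [Mixin3 object] + [Mixin3]
  take Outer:  [Outer object] + [Outer Gamma object] + [object]
  take Gamma:  [object] + [Gamma object] + [object]
  take object:  [object] + [object] + [object]

Root -> Alpha -> Right -> Mixin3 -> Outer -> Gamma -> object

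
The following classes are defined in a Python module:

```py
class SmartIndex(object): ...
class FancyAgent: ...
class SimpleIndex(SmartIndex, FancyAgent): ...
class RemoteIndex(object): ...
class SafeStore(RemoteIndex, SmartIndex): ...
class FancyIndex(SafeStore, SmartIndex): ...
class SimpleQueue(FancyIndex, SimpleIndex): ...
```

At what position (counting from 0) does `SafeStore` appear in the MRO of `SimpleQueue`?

L[SimpleQueue] = SimpleQueue + merge(L[FancyIndex], L[SimpleIndex], [FancyIndex SimpleIndex])
  take FancyIndex:  [FancyIndex SafeStore RemoteIndex SmartIndex object] + [SimpleIndex SmartIndex FancyAgent object] + [FancyIndex SimpleIndex]
  take SafeStore:  [SafeStore RemoteIndex SmartIndex object] + [SimpleIndex SmartIndex FancyAgent object] + [SimpleIndex]
  take RemoteIndex:  [RemoteIndex SmartIndex object] + [SimpleIndex SmartIndex FancyAgent object] + [SimpleIndex]
  take SimpleIndex:  [SmartIndex object] + [SimpleIndex SmartIndex FancyAgent object] + [SimpleIndex]
  take SmartIndex:  [SmartIndex object] + [SmartIndex FancyAgent object]
  take FancyAgent:  [object] + [FancyAgent object]
  take object:  [object] + [object]
MRO: SimpleQueue FancyIndex SafeStore RemoteIndex SimpleIndex SmartIndex FancyAgent object
SafeStore sits at index 2.

2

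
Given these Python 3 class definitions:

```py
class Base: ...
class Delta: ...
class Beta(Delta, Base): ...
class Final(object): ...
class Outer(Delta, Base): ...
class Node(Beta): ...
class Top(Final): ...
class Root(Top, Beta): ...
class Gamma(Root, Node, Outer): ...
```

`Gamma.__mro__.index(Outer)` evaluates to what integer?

L[Gamma] = Gamma + merge(L[Root], L[Node], L[Outer], [Root Node Outer])
  take Root:  [Root Top Final Beta Delta Base object] + [Node Beta Delta Base object] + [Outer Delta Base object] + [Root Node Outer]
  take Top:  [Top Final Beta Delta Base object] + [Node Beta Delta Base object] + [Outer Delta Base object] + [Node Outer]
  take Final:  [Final Beta Delta Base object] + [Node Beta Delta Base object] + [Outer Delta Base object] + [Node Outer]
  take Node:  [Beta Delta Base object] + [Node Beta Delta Base object] + [Outer Delta Base object] + [Node Outer]
  take Beta:  [Beta Delta Base object] + [Beta Delta Base object] + [Outer Delta Base object] + [Outer]
  take Outer:  [Delta Base object] + [Delta Base object] + [Outer Delta Base object] + [Outer]
  take Delta:  [Delta Base object] + [Delta Base object] + [Delta Base object]
  take Base:  [Base object] + [Base object] + [Base object]
  take object:  [object] + [object] + [object]
MRO: Gamma Root Top Final Node Beta Outer Delta Base object
Outer sits at index 6.

6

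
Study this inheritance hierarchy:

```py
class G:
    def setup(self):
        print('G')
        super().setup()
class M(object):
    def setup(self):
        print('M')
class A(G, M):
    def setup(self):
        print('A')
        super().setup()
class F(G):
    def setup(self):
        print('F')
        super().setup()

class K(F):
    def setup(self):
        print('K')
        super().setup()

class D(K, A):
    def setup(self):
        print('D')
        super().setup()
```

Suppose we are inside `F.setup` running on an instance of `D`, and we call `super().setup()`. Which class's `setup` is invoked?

L[D] = D + merge(L[K], L[A], [K A])
  take K:  [K F G object] + [A G M object] + [K A]
  take F:  [F G object] + [A G M object] + [A]
  take A:  [G object] + [A G M object] + [A]
  take G:  [G object] + [G M object]
  take M:  [object] + [M object]
  take object:  [object] + [object]
MRO: D K F A G M object
super() in F.setup on a D instance goes to the class after F in D's MRO: A.

A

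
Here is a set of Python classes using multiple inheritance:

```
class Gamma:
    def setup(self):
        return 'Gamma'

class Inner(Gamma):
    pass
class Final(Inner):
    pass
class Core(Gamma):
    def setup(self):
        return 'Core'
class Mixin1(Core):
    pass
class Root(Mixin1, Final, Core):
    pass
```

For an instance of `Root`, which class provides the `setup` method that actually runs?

Core

L[Root] = Root + merge(L[Mixin1], L[Final], L[Core], [Mixin1 Final Core])
  take Mixin1:  [Mixin1 Core Gamma object] + [Final Inner Gamma object] + [Core Gamma object] + [Mixin1 Final Core]
  take Final:  [Core Gamma object] + [Final Inner Gamma object] + [Core Gamma object] + [Final Core]
  take Core:  [Core Gamma object] + [Inner Gamma object] + [Core Gamma object] + [Core]
  take Inner:  [Gamma object] + [Inner Gamma object] + [Gamma object]
  take Gamma:  [Gamma object] + [Gamma object] + [Gamma object]
  take object:  [object] + [object] + [object]
MRO: Root Mixin1 Final Core Inner Gamma object
setup is defined in: Core, Gamma. First along the MRO is Core.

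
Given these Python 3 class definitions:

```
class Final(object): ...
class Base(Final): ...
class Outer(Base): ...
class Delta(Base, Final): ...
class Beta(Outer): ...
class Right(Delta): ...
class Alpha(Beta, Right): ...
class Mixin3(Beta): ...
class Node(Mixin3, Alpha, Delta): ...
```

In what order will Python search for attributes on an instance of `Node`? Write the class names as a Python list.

L[Node] = Node + merge(L[Mixin3], L[Alpha], L[Delta], [Mixin3 Alpha Delta])
  take Mixin3:  [Mixin3 Beta Outer Base Final object] + [Alpha Beta Outer Right Delta Base Final object] + [Delta Base Final object] + [Mixin3 Alpha Delta]
  take Alpha:  [Beta Outer Base Final object] + [Alpha Beta Outer Right Delta Base Final object] + [Delta Base Final object] + [Alpha Delta]
  take Beta:  [Beta Outer Base Final object] + [Beta Outer Right Delta Base Final object] + [Delta Base Final object] + [Delta]
  take Outer:  [Outer Base Final object] + [Outer Right Delta Base Final object] + [Delta Base Final object] + [Delta]
  take Right:  [Base Final object] + [Right Delta Base Final object] + [Delta Base Final object] + [Delta]
  take Delta:  [Base Final object] + [Delta Base Final object] + [Delta Base Final object] + [Delta]
  take Base:  [Base Final object] + [Base Final object] + [Base Final object]
  take Final:  [Final object] + [Final object] + [Final object]
  take object:  [object] + [object] + [object]

[Node, Mixin3, Alpha, Beta, Outer, Right, Delta, Base, Final, object]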